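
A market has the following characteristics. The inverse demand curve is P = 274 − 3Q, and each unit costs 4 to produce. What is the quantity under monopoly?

Q = 45

A monopolist chooses Q where MR = MC. MR = 274 − 6Q; setting this equal to 4 gives Q = 45 and P = 139.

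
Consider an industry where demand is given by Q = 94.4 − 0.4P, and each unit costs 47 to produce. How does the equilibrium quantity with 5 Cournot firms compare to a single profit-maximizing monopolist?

Inverting demand: P = 236 − 2.5Q.
With 5 symmetric Cournot firms, each firm's FOC gives 236 − 15q = 47, so q = 12.6, Q = 5·12.6 = 63, and P = 78.5.
A monopolist chooses Q where MR = MC. MR = 236 − 5Q; setting this equal to 47 gives Q = 37.8 and P = 141.5.

Cournot: Q = 63; Monopoly: Q = 37.8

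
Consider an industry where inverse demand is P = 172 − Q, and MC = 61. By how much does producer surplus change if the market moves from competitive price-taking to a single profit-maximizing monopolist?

Under competition P = MC = 61, so Q = (172 − 61)/1 = 111.
PS = (61 − 61)·111 = 0.
Monopoly sets MR = MC: 172 − 2Q = 61 ⇒ Q = 55.5, P = 172 − 55.5 = 116.5.
PS = (116.5 − 61)·55.5 = 3080.25.
Change in producer surplus: 3080.25 − 0 = 3080.25.

PS rises by 3080.25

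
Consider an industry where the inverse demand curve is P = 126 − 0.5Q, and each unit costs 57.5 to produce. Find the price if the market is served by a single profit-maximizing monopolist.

P = 91.75

The monopolist equates marginal revenue to marginal cost: 126 − Q = 57.5, so Q = 68.5. From demand, P = 91.75.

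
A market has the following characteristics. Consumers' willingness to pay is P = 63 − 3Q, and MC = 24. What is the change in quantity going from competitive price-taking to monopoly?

Competitive firms price at marginal cost: P = 24, giving Q = 13.
A monopolist chooses Q where MR = MC. MR = 63 − 6Q; setting this equal to 24 gives Q = 6.5 and P = 43.5.
Change in quantity: 6.5 − 13 = −6.5.

Quantity falls by 6.5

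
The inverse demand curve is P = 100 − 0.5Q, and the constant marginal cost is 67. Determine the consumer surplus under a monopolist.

A monopolist chooses Q where MR = MC. MR = 100 − Q; setting this equal to 67 gives Q = 33 and P = 83.5.
CS = ½·(100 − 83.5)·33 = 272.25.

CS = 272.25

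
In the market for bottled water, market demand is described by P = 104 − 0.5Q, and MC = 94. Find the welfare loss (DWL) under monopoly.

Perfect competition: P = MC = 94, so 104 − 0.5Q = 94 and Q = 20.
The monopolist equates marginal revenue to marginal cost: 104 − Q = 94, so Q = 10. From demand, P = 99.
DWL is the triangle between Q = 10 and Q = 20: ½·(20 − 10)·(99 − 94) = 25.

DWL = 25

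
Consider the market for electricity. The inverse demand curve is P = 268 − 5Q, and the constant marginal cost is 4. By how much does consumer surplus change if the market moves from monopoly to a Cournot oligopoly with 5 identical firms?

A monopolist chooses Q where MR = MC. MR = 268 − 10Q; setting this equal to 4 gives Q = 26.4 and P = 136.
CS = ½·(268 − 136)·26.4 = 1742.4.
In a 5-firm Cournot equilibrium, symmetry and the first-order condition give q = (268 − 4)/(30) = 8.8. So Q = 44 and P = 48.
CS = ½·(268 − 48)·44 = 4840.
Change in consumer surplus: 4840 − 1742.4 = 3097.6.

Consumer surplus rises by 3097.6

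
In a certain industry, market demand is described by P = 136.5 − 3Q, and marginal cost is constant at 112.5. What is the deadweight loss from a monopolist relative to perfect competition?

Competitive firms price at marginal cost: P = 112.5, giving Q = 8.
The monopolist equates marginal revenue to marginal cost: 136.5 − 6Q = 112.5, so Q = 4. From demand, P = 124.5.
DWL is the triangle between Q = 4 and Q = 8: ½·(8 − 4)·(124.5 − 112.5) = 24.

DWL = 24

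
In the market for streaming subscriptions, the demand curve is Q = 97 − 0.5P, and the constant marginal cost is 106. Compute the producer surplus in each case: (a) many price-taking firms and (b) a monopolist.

Competition: PS = 0; Monopoly: PS = 968

Inverting demand: P = 194 − 2Q.
Under competition P = MC = 106, so Q = (194 − 106)/2 = 44.
PS = (106 − 106)·44 = 0.
Monopoly sets MR = MC: 194 − 4Q = 106 ⇒ Q = 22, P = 194 − 2·22 = 150.
PS = (150 − 106)·22 = 968.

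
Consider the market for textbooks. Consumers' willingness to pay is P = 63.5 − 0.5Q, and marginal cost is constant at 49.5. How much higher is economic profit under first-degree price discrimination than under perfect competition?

π rises by 196

Competitive firms price at marginal cost: P = 49.5, giving Q = 28.
Profit = (49.5 − 49.5)·28 = 0.
With perfect price discrimination, output is the efficient level Q = 28 (where demand meets MC), but every buyer pays their willingness to pay: CS = 0 and PS = total surplus.
PS equals the full surplus area, 196. Profit = 196 = 196.
Change in economic profit: 196 − 0 = 196.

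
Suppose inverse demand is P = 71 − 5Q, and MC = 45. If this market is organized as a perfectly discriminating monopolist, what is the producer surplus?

A perfectly discriminating monopolist sells every unit with P(Q) ≥ MC(Q), so output equals the competitive quantity Q = 5.2. Each buyer pays their reservation price, so CS = 0 and the firm captures all surplus.
PS = ½·(71 − 45)·5.2 = 67.6.

PS = 67.6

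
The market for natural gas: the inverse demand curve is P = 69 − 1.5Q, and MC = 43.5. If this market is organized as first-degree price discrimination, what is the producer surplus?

Under first-degree price discrimination the firm charges each unit its demand price and produces up to where P = MC, i.e. Q = 17. Consumer surplus is zero; producer surplus equals total surplus.
PS = ½·(69 − 43.5)·17 = 216.75.

PS = 216.75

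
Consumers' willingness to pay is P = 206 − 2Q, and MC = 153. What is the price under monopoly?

P = 179.5

Monopoly sets MR = MC: 206 − 4Q = 153 ⇒ Q = 13.25, P = 206 − 2·13.25 = 179.5.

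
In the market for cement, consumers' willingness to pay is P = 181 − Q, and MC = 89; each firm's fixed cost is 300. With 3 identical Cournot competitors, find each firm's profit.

π_i = 229

Cournot with 3 identical firms: the symmetric best-response condition is 181 − 4q = 89. Each firm produces q = 23, total output Q = 69, price P = 112.
Each firm's profit = (112 − 89)·23 − 300 = 229.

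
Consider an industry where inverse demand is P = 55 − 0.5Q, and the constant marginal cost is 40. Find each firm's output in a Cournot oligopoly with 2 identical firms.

q_i = 10

With 2 symmetric Cournot firms, each firm's FOC gives 55 − 1.5q = 40, so q = 10, Q = 2·10 = 20, and P = 45.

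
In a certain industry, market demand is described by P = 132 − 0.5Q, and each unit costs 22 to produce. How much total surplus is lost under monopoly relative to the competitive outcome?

Perfect competition: P = MC = 22, so 132 − 0.5Q = 22 and Q = 220.
A monopolist chooses Q where MR = MC. MR = 132 − Q; setting this equal to 22 gives Q = 110 and P = 77.
DWL is the triangle between Q = 110 and Q = 220: ½·(220 − 110)·(77 − 22) = 3025.

DWL = 3025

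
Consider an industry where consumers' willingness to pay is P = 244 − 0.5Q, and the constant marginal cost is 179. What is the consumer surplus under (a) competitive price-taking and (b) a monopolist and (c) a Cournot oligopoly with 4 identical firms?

Perfect competition: P = MC = 179, so 244 − 0.5Q = 179 and Q = 130.
CS = ½·(244 − 179)·130 = 4225.
A monopolist chooses Q where MR = MC. MR = 244 − Q; setting this equal to 179 gives Q = 65 and P = 211.5.
CS = ½·(244 − 211.5)·65 = 1056.25.
In a 4-firm Cournot equilibrium, symmetry and the first-order condition give q = (244 − 179)/(2.5) = 26. So Q = 104 and P = 192.
CS = ½·(244 − 192)·104 = 2704.

Competition: CS = 4225; Monopoly: CS = 1056.25; Cournot: CS = 2704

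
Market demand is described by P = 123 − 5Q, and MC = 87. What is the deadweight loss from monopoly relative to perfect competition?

DWL = 32.4

Perfect competition: P = MC = 87, so 123 − 5Q = 87 and Q = 7.2.
The monopolist equates marginal revenue to marginal cost: 123 − 10Q = 87, so Q = 3.6. From demand, P = 105.
DWL is the triangle between Q = 3.6 and Q = 7.2: ½·(7.2 − 3.6)·(105 − 87) = 32.4.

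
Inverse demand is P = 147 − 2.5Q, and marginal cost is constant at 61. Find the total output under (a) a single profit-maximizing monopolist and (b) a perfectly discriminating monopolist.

Monopoly sets MR = MC: 147 − 5Q = 61 ⇒ Q = 17.2, P = 147 − 2.5·17.2 = 104.
Under first-degree price discrimination the firm charges each unit its demand price and produces up to where P = MC, i.e. Q = 34.4. Consumer surplus is zero; producer surplus equals total surplus.

Monopoly: Q = 17.2; Perfect PD: Q = 34.4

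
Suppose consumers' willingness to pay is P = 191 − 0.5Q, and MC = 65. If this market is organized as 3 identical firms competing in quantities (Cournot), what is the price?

Cournot with 3 identical firms: the symmetric best-response condition is 191 − 2q = 65. Each firm produces q = 63, total output Q = 189, price P = 96.5.

P = 96.5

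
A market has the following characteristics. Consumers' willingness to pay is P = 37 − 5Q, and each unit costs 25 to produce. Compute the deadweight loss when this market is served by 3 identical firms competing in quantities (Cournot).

DWL = 0.9

Under competition P = MC = 25, so Q = (37 − 25)/5 = 2.4.
With 3 symmetric Cournot firms, each firm's FOC gives 37 − 20q = 25, so q = 0.6, Q = 3·0.6 = 1.8, and P = 28.
DWL is the triangle between Q = 1.8 and Q = 2.4: ½·(2.4 − 1.8)·(28 − 25) = 0.9.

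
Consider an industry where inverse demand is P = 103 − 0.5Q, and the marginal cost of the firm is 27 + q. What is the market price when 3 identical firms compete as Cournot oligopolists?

Cournot with 3 identical firms: the symmetric best-response condition is 103 − 2q = 27 + q. Each firm produces q = 76/3, total output Q = 76, price P = 65.

P = 65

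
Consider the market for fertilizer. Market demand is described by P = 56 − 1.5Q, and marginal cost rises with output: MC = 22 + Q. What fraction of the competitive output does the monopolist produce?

Q_m/Q_c = 0.625

Monopoly sets MR = MC: 56 − 3Q = 22 + Q ⇒ Q = 8.5, P = 56 − 1.5·8.5 = 43.25.
Under competition P = MC: 56 − 1.5Q = 22 + Q ⇒ Q = 13.6, P = 35.6.
Ratio Q_m/Q_c = 8.5/13.6 = 0.625.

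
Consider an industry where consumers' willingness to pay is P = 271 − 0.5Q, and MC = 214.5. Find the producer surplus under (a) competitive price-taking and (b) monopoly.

Competition: PS = 0; Monopoly: PS = 1596.125

Perfect competition: P = MC = 214.5, so 271 − 0.5Q = 214.5 and Q = 113.
PS = (214.5 − 214.5)·113 = 0.
Monopoly sets MR = MC: 271 − Q = 214.5 ⇒ Q = 56.5, P = 271 − 0.5·56.5 = 242.75.
PS = (242.75 − 214.5)·56.5 = 1596.125.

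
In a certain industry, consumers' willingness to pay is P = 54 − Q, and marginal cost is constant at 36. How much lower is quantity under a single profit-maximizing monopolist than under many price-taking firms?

Quantity falls by 9

Competitive firms price at marginal cost: P = 36, giving Q = 18.
The monopolist equates marginal revenue to marginal cost: 54 − 2Q = 36, so Q = 9. From demand, P = 45.
Change in quantity: 9 − 18 = −9.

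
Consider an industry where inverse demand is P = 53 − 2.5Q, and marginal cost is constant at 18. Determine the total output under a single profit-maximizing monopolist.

Monopoly sets MR = MC: 53 − 5Q = 18 ⇒ Q = 7, P = 53 − 2.5·7 = 35.5.

Q = 7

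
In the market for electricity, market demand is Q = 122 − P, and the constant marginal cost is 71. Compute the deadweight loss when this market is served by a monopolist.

Inverting demand: P = 122 − Q.
Competitive firms price at marginal cost: P = 71, giving Q = 51.
Monopoly sets MR = MC: 122 − 2Q = 71 ⇒ Q = 25.5, P = 122 − 25.5 = 96.5.
DWL is the triangle between Q = 25.5 and Q = 51: ½·(51 − 25.5)·(96.5 − 71) = 325.125.

DWL = 325.125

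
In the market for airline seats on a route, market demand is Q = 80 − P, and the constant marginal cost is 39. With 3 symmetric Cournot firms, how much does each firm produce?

q_i = 10.25

Inverting demand: P = 80 − Q.
Cournot with 3 identical firms: the symmetric best-response condition is 80 − 4q = 39. Each firm produces q = 10.25, total output Q = 30.75, price P = 49.25.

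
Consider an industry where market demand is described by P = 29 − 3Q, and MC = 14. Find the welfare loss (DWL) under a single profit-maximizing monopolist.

Competitive firms price at marginal cost: P = 14, giving Q = 5.
A monopolist chooses Q where MR = MC. MR = 29 − 6Q; setting this equal to 14 gives Q = 2.5 and P = 21.5.
DWL is the triangle between Q = 2.5 and Q = 5: ½·(5 − 2.5)·(21.5 − 14) = 9.375.

DWL = 9.375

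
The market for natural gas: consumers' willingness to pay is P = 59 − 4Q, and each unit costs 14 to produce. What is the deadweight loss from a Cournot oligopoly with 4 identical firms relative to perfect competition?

Perfect competition: P = MC = 14, so 59 − 4Q = 14 and Q = 11.25.
With 4 symmetric Cournot firms, each firm's FOC gives 59 − 20q = 14, so q = 2.25, Q = 4·2.25 = 9, and P = 23.
DWL is the triangle between Q = 9 and Q = 11.25: ½·(11.25 − 9)·(23 − 14) = 10.125.

DWL = 10.125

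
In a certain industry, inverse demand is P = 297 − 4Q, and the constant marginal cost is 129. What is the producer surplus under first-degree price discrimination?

A perfectly discriminating monopolist sells every unit with P(Q) ≥ MC(Q), so output equals the competitive quantity Q = 42. Each buyer pays their reservation price, so CS = 0 and the firm captures all surplus.
PS = ½·(297 − 129)·42 = 3528.

PS = 3528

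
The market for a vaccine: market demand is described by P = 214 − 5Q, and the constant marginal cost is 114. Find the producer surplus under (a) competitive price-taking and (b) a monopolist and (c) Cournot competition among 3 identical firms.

Perfect competition: P = MC = 114, so 214 − 5Q = 114 and Q = 20.
PS = (114 − 114)·20 = 0.
A monopolist chooses Q where MR = MC. MR = 214 − 10Q; setting this equal to 114 gives Q = 10 and P = 164.
PS = (164 − 114)·10 = 500.
With 3 symmetric Cournot firms, each firm's FOC gives 214 − 20q = 114, so q = 5, Q = 3·5 = 15, and P = 139.
PS = (139 − 114)·15 = 375.

Competition: PS = 0; Monopoly: PS = 500; Cournot: PS = 375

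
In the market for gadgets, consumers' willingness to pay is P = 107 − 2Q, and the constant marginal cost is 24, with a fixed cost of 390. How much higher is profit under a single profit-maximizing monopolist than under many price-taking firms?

Under competition P = MC = 24, so Q = (107 − 24)/2 = 41.5.
Profit = (24 − 24)·41.5 − 390 = −390.
The monopolist equates marginal revenue to marginal cost: 107 − 4Q = 24, so Q = 20.75. From demand, P = 65.5.
Profit = (65.5 − 24)·20.75 − 390 = 471.125.
Change in profit: 471.125 − −390 = 861.125.

π rises by 861.125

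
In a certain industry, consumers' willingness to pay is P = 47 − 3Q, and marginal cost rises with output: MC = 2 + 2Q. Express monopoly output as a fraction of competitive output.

A monopolist chooses Q where MR = MC. MR = 47 − 6Q; setting this equal to 2 + 2Q gives Q = 5.625 and P = 30.125.
Competitive equilibrium sets price equal to marginal cost: 47 − 3Q = 2 + 2Q, so Q = 9 and P = 20.
Ratio Q_m/Q_c = 5.625/9 = 0.625.

Q_m/Q_c = 0.625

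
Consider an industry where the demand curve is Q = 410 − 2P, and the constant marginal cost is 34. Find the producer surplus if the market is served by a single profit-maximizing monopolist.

PS = 14620.5

Inverting demand: P = 205 − 0.5Q.
Monopoly sets MR = MC: 205 − Q = 34 ⇒ Q = 171, P = 205 − 0.5·171 = 119.5.
PS = (119.5 − 34)·171 = 14620.5.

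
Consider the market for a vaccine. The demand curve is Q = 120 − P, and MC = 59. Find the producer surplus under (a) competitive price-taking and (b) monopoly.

Inverting demand: P = 120 − Q.
Perfect competition: P = MC = 59, so 120 − Q = 59 and Q = 61.
PS = (59 − 59)·61 = 0.
A monopolist chooses Q where MR = MC. MR = 120 − 2Q; setting this equal to 59 gives Q = 30.5 and P = 89.5.
PS = (89.5 − 59)·30.5 = 930.25.

Competition: PS = 0; Monopoly: PS = 930.25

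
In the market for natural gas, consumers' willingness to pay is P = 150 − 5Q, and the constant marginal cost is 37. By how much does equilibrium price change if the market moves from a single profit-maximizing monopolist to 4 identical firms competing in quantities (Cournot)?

P falls by 33.9

The monopolist equates marginal revenue to marginal cost: 150 − 10Q = 37, so Q = 11.3. From demand, P = 93.5.
In a 4-firm Cournot equilibrium, symmetry and the first-order condition give q = (150 − 37)/(25) = 4.52. So Q = 18.08 and P = 59.6.
Change in equilibrium price: 59.6 − 93.5 = −33.9.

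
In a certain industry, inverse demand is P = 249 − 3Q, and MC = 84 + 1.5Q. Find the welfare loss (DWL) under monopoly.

Under competition P = MC: 249 − 3Q = 84 + 1.5Q ⇒ Q = 110/3, P = 139.
A monopolist chooses Q where MR = MC. MR = 249 − 6Q; setting this equal to 84 + 1.5Q gives Q = 22 and P = 183.
CS = ½·(249 − 139)·110/3 = 6050/3; PS = (139·110/3 − 84·110/3 − ½·1.5·(110/3)²) = 3025/3; TS = 3025.
CS = ½·(249 − 183)·22 = 726; PS = (183·22 − 84·22 − ½·1.5·22²) = 1815; TS = 2541.
DWL = 3025 − 2541 = 484.

DWL = 484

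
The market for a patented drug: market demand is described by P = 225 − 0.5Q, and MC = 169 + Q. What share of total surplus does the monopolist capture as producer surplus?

The monopolist equates marginal revenue to marginal cost: 225 − Q = 169 + Q, so Q = 28. From demand, P = 211.
CS = ½·(225 − 211)·28 = 196.
PS = P·Q − VC(Q) = 211·28 − (169·28 + ½·1·28²) = 784.
Share captured = PS/TS = 784/980 = 0.8.

PS/TS = 0.8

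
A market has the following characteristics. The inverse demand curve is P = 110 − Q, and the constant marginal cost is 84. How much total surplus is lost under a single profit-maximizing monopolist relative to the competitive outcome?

DWL = 84.5

Perfect competition: P = MC = 84, so 110 − Q = 84 and Q = 26.
Monopoly sets MR = MC: 110 − 2Q = 84 ⇒ Q = 13, P = 110 − 13 = 97.
DWL is the triangle between Q = 13 and Q = 26: ½·(26 − 13)·(97 − 84) = 84.5.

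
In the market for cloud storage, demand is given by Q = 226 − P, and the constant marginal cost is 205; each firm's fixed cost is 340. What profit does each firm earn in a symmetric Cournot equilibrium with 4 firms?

Inverting demand: P = 226 − Q.
In a 4-firm Cournot equilibrium, symmetry and the first-order condition give q = (226 − 205)/(5) = 4.2. So Q = 16.8 and P = 209.2.
Each firm's profit = (209.2 − 205)·4.2 − 340 = −322.36.

π_i = −322.36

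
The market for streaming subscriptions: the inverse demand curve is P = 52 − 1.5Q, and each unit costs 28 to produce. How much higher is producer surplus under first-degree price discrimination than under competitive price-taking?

Under competition P = MC = 28, so Q = (52 − 28)/1.5 = 16.
PS = (28 − 28)·16 = 0.
With perfect price discrimination, output is the efficient level Q = 16 (where demand meets MC), but every buyer pays their willingness to pay: CS = 0 and PS = total surplus.
PS = ½·(52 − 28)·16 = 192.
Change in producer surplus: 192 − 0 = 192.

Producer surplus rises by 192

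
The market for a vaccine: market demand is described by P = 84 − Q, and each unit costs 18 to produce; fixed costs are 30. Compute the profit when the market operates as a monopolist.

A monopolist chooses Q where MR = MC. MR = 84 − 2Q; setting this equal to 18 gives Q = 33 and P = 51.
Profit = (51 − 18)·33 − 30 = 1059.

Profit = 1059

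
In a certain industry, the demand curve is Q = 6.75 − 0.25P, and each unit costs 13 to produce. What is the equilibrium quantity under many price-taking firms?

Inverting demand: P = 27 − 4Q.
Competitive firms price at marginal cost: P = 13, giving Q = 3.5.

Q = 3.5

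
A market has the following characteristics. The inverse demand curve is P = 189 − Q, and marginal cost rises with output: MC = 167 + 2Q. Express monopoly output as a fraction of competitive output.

Q_m/Q_c = 0.75

A monopolist chooses Q where MR = MC. MR = 189 − 2Q; setting this equal to 167 + 2Q gives Q = 5.5 and P = 183.5.
Competitive equilibrium sets price equal to marginal cost: 189 − Q = 167 + 2Q, so Q = 22/3 and P = 545/3.
Ratio Q_m/Q_c = 5.5/(22/3) = 0.75.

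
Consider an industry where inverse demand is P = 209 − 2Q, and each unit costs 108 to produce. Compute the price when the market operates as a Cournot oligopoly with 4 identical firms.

P = 128.2

With 4 symmetric Cournot firms, each firm's FOC gives 209 − 10q = 108, so q = 10.1, Q = 4·10.1 = 40.4, and P = 128.2.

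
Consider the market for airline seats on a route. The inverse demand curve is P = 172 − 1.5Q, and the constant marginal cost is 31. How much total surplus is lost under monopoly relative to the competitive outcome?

DWL = 1656.75

Competitive firms price at marginal cost: P = 31, giving Q = 94.
A monopolist chooses Q where MR = MC. MR = 172 − 3Q; setting this equal to 31 gives Q = 47 and P = 101.5.
DWL is the triangle between Q = 47 and Q = 94: ½·(94 − 47)·(101.5 − 31) = 1656.75.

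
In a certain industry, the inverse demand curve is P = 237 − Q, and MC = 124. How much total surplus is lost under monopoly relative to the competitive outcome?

DWL = 1596.125

Competitive firms price at marginal cost: P = 124, giving Q = 113.
The monopolist equates marginal revenue to marginal cost: 237 − 2Q = 124, so Q = 56.5. From demand, P = 180.5.
DWL is the triangle between Q = 56.5 and Q = 113: ½·(113 − 56.5)·(180.5 − 124) = 1596.125.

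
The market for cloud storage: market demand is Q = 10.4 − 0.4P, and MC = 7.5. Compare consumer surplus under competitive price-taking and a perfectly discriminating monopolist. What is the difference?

CS falls by 68.45

Inverting demand: P = 26 − 2.5Q.
Under competition P = MC = 7.5, so Q = (26 − 7.5)/2.5 = 7.4.
CS = ½·(26 − 7.5)·7.4 = 68.45.
A perfectly discriminating monopolist sells every unit with P(Q) ≥ MC(Q), so output equals the competitive quantity Q = 7.4. Each buyer pays their reservation price, so CS = 0 and the firm captures all surplus.
CS = 0.
Change in consumer surplus: 0 − 68.45 = −68.45.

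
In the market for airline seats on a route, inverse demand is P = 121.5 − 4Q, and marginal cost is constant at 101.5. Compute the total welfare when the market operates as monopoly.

TS = 37.5

A monopolist chooses Q where MR = MC. MR = 121.5 − 8Q; setting this equal to 101.5 gives Q = 2.5 and P = 111.5.
CS = ½·(121.5 − 111.5)·2.5 = 12.5; PS = (111.5 − 101.5)·2.5 = 25; TS = 37.5.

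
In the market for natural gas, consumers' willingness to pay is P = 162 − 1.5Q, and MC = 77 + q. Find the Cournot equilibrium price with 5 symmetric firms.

With 5 symmetric Cournot firms, each firm's FOC gives 162 − 9q = 77 + q, so q = 8.5, Q = 5·8.5 = 42.5, and P = 98.25.

P = 98.25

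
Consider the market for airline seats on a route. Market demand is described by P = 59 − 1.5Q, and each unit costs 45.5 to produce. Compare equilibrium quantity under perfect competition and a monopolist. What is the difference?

Equilibrium quantity falls by 4.5

Perfect competition: P = MC = 45.5, so 59 − 1.5Q = 45.5 and Q = 9.
Monopoly sets MR = MC: 59 − 3Q = 45.5 ⇒ Q = 4.5, P = 59 − 1.5·4.5 = 52.25.
Change in equilibrium quantity: 4.5 − 9 = −4.5.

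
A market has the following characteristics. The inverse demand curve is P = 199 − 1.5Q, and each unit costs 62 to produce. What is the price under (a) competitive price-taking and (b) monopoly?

Competitive firms price at marginal cost: P = 62, giving Q = 274/3.
A monopolist chooses Q where MR = MC. MR = 199 − 3Q; setting this equal to 62 gives Q = 137/3 and P = 130.5.

Competition: P = 62; Monopoly: P = 130.5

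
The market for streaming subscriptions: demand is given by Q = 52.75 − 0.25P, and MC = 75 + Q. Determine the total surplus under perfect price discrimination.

Inverting demand: P = 211 − 4Q.
Under first-degree price discrimination the firm charges each unit its demand price and produces up to where P = MC, i.e. Q = 27.2. Consumer surplus is zero; producer surplus equals total surplus.
TS = 1849.6 (equal to competitive TS).

TS = 1849.6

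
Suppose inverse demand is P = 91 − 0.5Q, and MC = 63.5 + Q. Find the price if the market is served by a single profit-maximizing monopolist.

Monopoly sets MR = MC: 91 − Q = 63.5 + Q ⇒ Q = 13.75, P = 91 − 0.5·13.75 = 84.125.

P = 84.125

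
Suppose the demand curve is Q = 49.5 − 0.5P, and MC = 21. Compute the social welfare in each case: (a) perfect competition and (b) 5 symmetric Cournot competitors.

Inverting demand: P = 99 − 2Q.
Under competition P = MC = 21, so Q = (99 − 21)/2 = 39.
CS = ½·(99 − 21)·39 = 1521; PS = (21 − 21)·39 = 0; TS = 1521.
With 5 symmetric Cournot firms, each firm's FOC gives 99 − 12q = 21, so q = 6.5, Q = 5·6.5 = 32.5, and P = 34.
CS = ½·(99 − 34)·32.5 = 1056.25; PS = (34 − 21)·32.5 = 422.5; TS = 1478.75.

Competition: TS = 1521; Cournot: TS = 1478.75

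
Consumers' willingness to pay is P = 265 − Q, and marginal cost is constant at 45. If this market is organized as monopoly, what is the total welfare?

Monopoly sets MR = MC: 265 − 2Q = 45 ⇒ Q = 110, P = 265 − 110 = 155.
CS = ½·(265 − 155)·110 = 6050; PS = (155 − 45)·110 = 12100; TS = 18150.

TS = 18150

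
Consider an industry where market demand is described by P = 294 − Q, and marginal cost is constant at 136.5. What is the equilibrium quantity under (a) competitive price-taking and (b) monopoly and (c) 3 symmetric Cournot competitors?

Competition: Q = 157.5; Monopoly: Q = 78.75; Cournot: Q = 118.125

Under competition P = MC = 136.5, so Q = (294 − 136.5)/1 = 157.5.
A monopolist chooses Q where MR = MC. MR = 294 − 2Q; setting this equal to 136.5 gives Q = 78.75 and P = 215.25.
In a 3-firm Cournot equilibrium, symmetry and the first-order condition give q = (294 − 136.5)/(4) = 39.375. So Q = 118.125 and P = 175.875.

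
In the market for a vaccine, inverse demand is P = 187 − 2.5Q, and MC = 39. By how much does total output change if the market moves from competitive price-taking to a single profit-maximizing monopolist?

Competitive firms price at marginal cost: P = 39, giving Q = 59.2.
The monopolist equates marginal revenue to marginal cost: 187 − 5Q = 39, so Q = 29.6. From demand, P = 113.
Change in total output: 29.6 − 59.2 = −29.6.

Q falls by 29.6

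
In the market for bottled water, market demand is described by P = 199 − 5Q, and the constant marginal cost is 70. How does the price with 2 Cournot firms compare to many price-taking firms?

Cournot with 2 identical firms: the symmetric best-response condition is 199 − 15q = 70. Each firm produces q = 8.6, total output Q = 17.2, price P = 113.
Competitive firms price at marginal cost: P = 70, giving Q = 25.8.

Cournot: P = 113; Competition: P = 70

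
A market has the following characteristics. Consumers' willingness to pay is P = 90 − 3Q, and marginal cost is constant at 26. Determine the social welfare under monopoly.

The monopolist equates marginal revenue to marginal cost: 90 − 6Q = 26, so Q = 32/3. From demand, P = 58.
CS = ½·(90 − 58)·32/3 = 512/3; PS = (58 − 26)·32/3 = 1024/3; TS = 512.

TS = 512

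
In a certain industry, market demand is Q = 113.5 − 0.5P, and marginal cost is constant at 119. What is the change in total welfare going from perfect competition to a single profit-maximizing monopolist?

Inverting demand: P = 227 − 2Q.
Under competition P = MC = 119, so Q = (227 − 119)/2 = 54.
CS = ½·(227 − 119)·54 = 2916; PS = (119 − 119)·54 = 0; TS = 2916.
Monopoly sets MR = MC: 227 − 4Q = 119 ⇒ Q = 27, P = 227 − 2·27 = 173.
CS = ½·(227 − 173)·27 = 729; PS = (173 − 119)·27 = 1458; TS = 2187.
Change in total welfare: 2187 − 2916 = −729.

TS falls by 729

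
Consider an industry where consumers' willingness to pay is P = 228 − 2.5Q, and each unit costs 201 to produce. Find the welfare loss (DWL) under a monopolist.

Under competition P = MC = 201, so Q = (228 − 201)/2.5 = 10.8.
A monopolist chooses Q where MR = MC. MR = 228 − 5Q; setting this equal to 201 gives Q = 5.4 and P = 214.5.
DWL is the triangle between Q = 5.4 and Q = 10.8: ½·(10.8 − 5.4)·(214.5 − 201) = 36.45.

DWL = 36.45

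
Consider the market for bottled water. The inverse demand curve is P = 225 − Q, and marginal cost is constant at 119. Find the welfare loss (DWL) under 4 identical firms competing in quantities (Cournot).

DWL = 224.72

Competitive firms price at marginal cost: P = 119, giving Q = 106.
With 4 symmetric Cournot firms, each firm's FOC gives 225 − 5q = 119, so q = 21.2, Q = 4·21.2 = 84.8, and P = 140.2.
DWL is the triangle between Q = 84.8 and Q = 106: ½·(106 − 84.8)·(140.2 − 119) = 224.72.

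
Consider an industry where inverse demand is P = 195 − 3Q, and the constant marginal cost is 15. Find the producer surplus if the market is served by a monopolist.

A monopolist chooses Q where MR = MC. MR = 195 − 6Q; setting this equal to 15 gives Q = 30 and P = 105.
PS = (105 − 15)·30 = 2700.

PS = 2700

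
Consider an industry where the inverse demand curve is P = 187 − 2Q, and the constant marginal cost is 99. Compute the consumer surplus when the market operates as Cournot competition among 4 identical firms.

In a 4-firm Cournot equilibrium, symmetry and the first-order condition give q = (187 − 99)/(10) = 8.8. So Q = 35.2 and P = 116.6.
CS = ½·(187 − 116.6)·35.2 = 1239.04.

CS = 1239.04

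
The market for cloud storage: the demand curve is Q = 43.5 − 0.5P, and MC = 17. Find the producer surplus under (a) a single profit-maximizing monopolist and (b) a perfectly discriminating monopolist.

Inverting demand: P = 87 − 2Q.
The monopolist equates marginal revenue to marginal cost: 87 − 4Q = 17, so Q = 17.5. From demand, P = 52.
PS = (52 − 17)·17.5 = 612.5.
With perfect price discrimination, output is the efficient level Q = 35 (where demand meets MC), but every buyer pays their willingness to pay: CS = 0 and PS = total surplus.
PS = ½·(87 − 17)·35 = 1225.

Monopoly: PS = 612.5; Perfect PD: PS = 1225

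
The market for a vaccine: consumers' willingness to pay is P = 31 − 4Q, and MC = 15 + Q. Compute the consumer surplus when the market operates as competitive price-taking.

Competitive equilibrium sets price equal to marginal cost: 31 − 4Q = 15 + Q, so Q = 3.2 and P = 18.2.
CS = ½·(31 − 18.2)·3.2 = 20.48.

CS = 20.48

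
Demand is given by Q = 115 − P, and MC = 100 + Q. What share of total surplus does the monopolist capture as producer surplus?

PS/TS = 0.75

Inverting demand: P = 115 − Q.
Monopoly sets MR = MC: 115 − 2Q = 100 + Q ⇒ Q = 5, P = 115 − 5 = 110.
CS = ½·(115 − 110)·5 = 12.5.
PS = P·Q − VC(Q) = 110·5 − (100·5 + ½·1·5²) = 37.5.
Share captured = PS/TS = 37.5/50 = 0.75.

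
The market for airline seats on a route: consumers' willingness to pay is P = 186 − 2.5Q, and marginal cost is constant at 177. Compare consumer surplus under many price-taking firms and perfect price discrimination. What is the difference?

Consumer surplus falls by 16.2

Under competition P = MC = 177, so Q = (186 − 177)/2.5 = 3.6.
CS = ½·(186 − 177)·3.6 = 16.2.
A perfectly discriminating monopolist sells every unit with P(Q) ≥ MC(Q), so output equals the competitive quantity Q = 3.6. Each buyer pays their reservation price, so CS = 0 and the firm captures all surplus.
CS = 0.
Change in consumer surplus: 0 − 16.2 = −16.2.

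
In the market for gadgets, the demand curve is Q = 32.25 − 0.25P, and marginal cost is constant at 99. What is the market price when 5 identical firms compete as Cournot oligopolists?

P = 104

Inverting demand: P = 129 − 4Q.
In a 5-firm Cournot equilibrium, symmetry and the first-order condition give q = (129 − 99)/(24) = 1.25. So Q = 6.25 and P = 104.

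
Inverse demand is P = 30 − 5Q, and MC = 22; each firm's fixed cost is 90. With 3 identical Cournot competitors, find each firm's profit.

With 3 symmetric Cournot firms, each firm's FOC gives 30 − 20q = 22, so q = 0.4, Q = 3·0.4 = 1.2, and P = 24.
Each firm's profit = (24 − 22)·0.4 − 90 = −89.2.

π_i = −89.2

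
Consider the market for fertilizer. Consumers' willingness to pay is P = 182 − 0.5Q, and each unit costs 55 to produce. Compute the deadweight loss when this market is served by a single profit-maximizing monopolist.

Perfect competition: P = MC = 55, so 182 − 0.5Q = 55 and Q = 254.
The monopolist equates marginal revenue to marginal cost: 182 − Q = 55, so Q = 127. From demand, P = 118.5.
DWL is the triangle between Q = 127 and Q = 254: ½·(254 − 127)·(118.5 − 55) = 4032.25.

DWL = 4032.25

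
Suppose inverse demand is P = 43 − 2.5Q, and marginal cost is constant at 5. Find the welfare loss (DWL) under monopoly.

Competitive firms price at marginal cost: P = 5, giving Q = 15.2.
Monopoly sets MR = MC: 43 − 5Q = 5 ⇒ Q = 7.6, P = 43 − 2.5·7.6 = 24.
DWL is the triangle between Q = 7.6 and Q = 15.2: ½·(15.2 − 7.6)·(24 − 5) = 72.2.

DWL = 72.2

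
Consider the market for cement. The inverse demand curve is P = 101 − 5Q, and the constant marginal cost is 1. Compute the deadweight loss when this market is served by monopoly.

Perfect competition: P = MC = 1, so 101 − 5Q = 1 and Q = 20.
The monopolist equates marginal revenue to marginal cost: 101 − 10Q = 1, so Q = 10. From demand, P = 51.
DWL is the triangle between Q = 10 and Q = 20: ½·(20 − 10)·(51 − 1) = 250.

DWL = 250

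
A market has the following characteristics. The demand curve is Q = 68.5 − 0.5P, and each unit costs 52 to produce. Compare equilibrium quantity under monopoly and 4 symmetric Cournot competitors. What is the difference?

Inverting demand: P = 137 − 2Q.
A monopolist chooses Q where MR = MC. MR = 137 − 4Q; setting this equal to 52 gives Q = 21.25 and P = 94.5.
With 4 symmetric Cournot firms, each firm's FOC gives 137 − 10q = 52, so q = 8.5, Q = 4·8.5 = 34, and P = 69.
Change in equilibrium quantity: 34 − 21.25 = 12.75.

Q rises by 12.75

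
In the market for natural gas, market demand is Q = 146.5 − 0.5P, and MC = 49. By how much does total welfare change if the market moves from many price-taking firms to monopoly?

TS falls by 3721

Inverting demand: P = 293 − 2Q.
Under competition P = MC = 49, so Q = (293 − 49)/2 = 122.
CS = ½·(293 − 49)·122 = 14884; PS = (49 − 49)·122 = 0; TS = 14884.
The monopolist equates marginal revenue to marginal cost: 293 − 4Q = 49, so Q = 61. From demand, P = 171.
CS = ½·(293 − 171)·61 = 3721; PS = (171 − 49)·61 = 7442; TS = 11163.
Change in total welfare: 11163 − 14884 = −3721.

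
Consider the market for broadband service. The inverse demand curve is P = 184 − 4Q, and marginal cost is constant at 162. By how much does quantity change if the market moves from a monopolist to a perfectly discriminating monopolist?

The monopolist equates marginal revenue to marginal cost: 184 − 8Q = 162, so Q = 2.75. From demand, P = 173.
Under first-degree price discrimination the firm charges each unit its demand price and produces up to where P = MC, i.e. Q = 5.5. Consumer surplus is zero; producer surplus equals total surplus.
Change in quantity: 5.5 − 2.75 = 2.75.

Q rises by 2.75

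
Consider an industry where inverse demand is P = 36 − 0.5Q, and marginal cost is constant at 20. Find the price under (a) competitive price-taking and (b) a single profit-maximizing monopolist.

Competitive firms price at marginal cost: P = 20, giving Q = 32.
A monopolist chooses Q where MR = MC. MR = 36 − Q; setting this equal to 20 gives Q = 16 and P = 28.

Competition: P = 20; Monopoly: P = 28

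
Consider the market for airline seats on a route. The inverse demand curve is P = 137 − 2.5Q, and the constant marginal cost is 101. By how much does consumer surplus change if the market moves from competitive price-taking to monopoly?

Consumer surplus falls by 194.4

Under competition P = MC = 101, so Q = (137 − 101)/2.5 = 14.4.
CS = ½·(137 − 101)·14.4 = 259.2.
A monopolist chooses Q where MR = MC. MR = 137 − 5Q; setting this equal to 101 gives Q = 7.2 and P = 119.
CS = ½·(137 − 119)·7.2 = 64.8.
Change in consumer surplus: 64.8 − 259.2 = −194.4.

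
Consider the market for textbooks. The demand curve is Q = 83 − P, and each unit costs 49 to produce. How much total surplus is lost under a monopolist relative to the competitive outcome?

Inverting demand: P = 83 − Q.
Under competition P = MC = 49, so Q = (83 − 49)/1 = 34.
Monopoly sets MR = MC: 83 − 2Q = 49 ⇒ Q = 17, P = 83 − 17 = 66.
DWL is the triangle between Q = 17 and Q = 34: ½·(34 − 17)·(66 − 49) = 144.5.

DWL = 144.5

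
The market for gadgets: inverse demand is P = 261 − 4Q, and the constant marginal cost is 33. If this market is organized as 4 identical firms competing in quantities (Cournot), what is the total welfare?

TS = 6238.08

With 4 symmetric Cournot firms, each firm's FOC gives 261 − 20q = 33, so q = 11.4, Q = 4·11.4 = 45.6, and P = 78.6.
CS = ½·(261 − 78.6)·45.6 = 4158.72; PS = (78.6 − 33)·45.6 = 2079.36; TS = 6238.08.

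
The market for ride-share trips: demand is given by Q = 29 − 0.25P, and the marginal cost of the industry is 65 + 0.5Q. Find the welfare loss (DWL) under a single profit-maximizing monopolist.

Inverting demand: P = 116 − 4Q.
Competitive equilibrium sets price equal to marginal cost: 116 − 4Q = 65 + 0.5Q, so Q = 34/3 and P = 212/3.
The monopolist equates marginal revenue to marginal cost: 116 − 8Q = 65 + 0.5Q, so Q = 6. From demand, P = 92.
CS = ½·(116 − 212/3)·34/3 = 2312/9; PS = (212/3·34/3 − 65·34/3 − ½·0.5·(34/3)²) = 289/9; TS = 289.
CS = ½·(116 − 92)·6 = 72; PS = (92·6 − 65·6 − ½·0.5·6²) = 153; TS = 225.
DWL = 289 − 225 = 64.

DWL = 64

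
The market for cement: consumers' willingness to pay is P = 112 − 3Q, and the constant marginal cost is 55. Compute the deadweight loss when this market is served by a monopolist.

Perfect competition: P = MC = 55, so 112 − 3Q = 55 and Q = 19.
Monopoly sets MR = MC: 112 − 6Q = 55 ⇒ Q = 9.5, P = 112 − 3·9.5 = 83.5.
DWL is the triangle between Q = 9.5 and Q = 19: ½·(19 − 9.5)·(83.5 − 55) = 135.375.

DWL = 135.375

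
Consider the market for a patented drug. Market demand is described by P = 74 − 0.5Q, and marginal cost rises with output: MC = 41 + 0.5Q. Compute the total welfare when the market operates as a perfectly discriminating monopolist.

TS = 544.5

A perfectly discriminating monopolist sells every unit with P(Q) ≥ MC(Q), so output equals the competitive quantity Q = 33. Each buyer pays their reservation price, so CS = 0 and the firm captures all surplus.
TS = 544.5 (equal to competitive TS).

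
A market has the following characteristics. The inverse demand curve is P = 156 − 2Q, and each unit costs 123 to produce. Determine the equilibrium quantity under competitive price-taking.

Perfect competition: P = MC = 123, so 156 − 2Q = 123 and Q = 16.5.

Q = 16.5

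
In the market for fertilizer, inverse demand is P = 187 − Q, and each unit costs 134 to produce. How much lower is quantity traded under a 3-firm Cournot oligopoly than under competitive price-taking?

Perfect competition: P = MC = 134, so 187 − Q = 134 and Q = 53.
In a 3-firm Cournot equilibrium, symmetry and the first-order condition give q = (187 − 134)/(4) = 13.25. So Q = 39.75 and P = 147.25.
Change in quantity traded: 39.75 − 53 = −13.25.

Q falls by 13.25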